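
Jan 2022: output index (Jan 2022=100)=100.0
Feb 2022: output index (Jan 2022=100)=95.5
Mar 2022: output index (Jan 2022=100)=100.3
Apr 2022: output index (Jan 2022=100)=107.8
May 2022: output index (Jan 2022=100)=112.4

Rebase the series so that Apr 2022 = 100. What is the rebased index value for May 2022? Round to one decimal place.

104.3

Rebased(May 2022) = 112.4 / 107.8 × 100 = 104.2672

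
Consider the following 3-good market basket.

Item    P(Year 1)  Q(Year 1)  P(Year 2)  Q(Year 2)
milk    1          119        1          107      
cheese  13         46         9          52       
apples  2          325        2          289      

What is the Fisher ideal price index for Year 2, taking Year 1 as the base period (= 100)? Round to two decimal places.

Laspeyres component (base-period weights):
ΣP(Year 2)Q(Year 1) = 1×119 + 9×46 + 2×325 = 119 + 414 + 650 = 1183
ΣP(Year 1)Q(Year 1) = 1×119 + 13×46 + 2×325 = 119 + 598 + 650 = 1367
L = 1183 / 1367 × 100 = 86.5399
Paasche component (current-period weights):
ΣP(Year 2)Q(Year 2) = 1×107 + 9×52 + 2×289 = 107 + 468 + 578 = 1153
ΣP(Year 1)Q(Year 2) = 1×107 + 13×52 + 2×289 = 107 + 676 + 578 = 1361
P = 1153 / 1361 × 100 = 84.7171
Fisher = √(L × P) = √(86.5399 × 84.7171) = 85.6236

85.62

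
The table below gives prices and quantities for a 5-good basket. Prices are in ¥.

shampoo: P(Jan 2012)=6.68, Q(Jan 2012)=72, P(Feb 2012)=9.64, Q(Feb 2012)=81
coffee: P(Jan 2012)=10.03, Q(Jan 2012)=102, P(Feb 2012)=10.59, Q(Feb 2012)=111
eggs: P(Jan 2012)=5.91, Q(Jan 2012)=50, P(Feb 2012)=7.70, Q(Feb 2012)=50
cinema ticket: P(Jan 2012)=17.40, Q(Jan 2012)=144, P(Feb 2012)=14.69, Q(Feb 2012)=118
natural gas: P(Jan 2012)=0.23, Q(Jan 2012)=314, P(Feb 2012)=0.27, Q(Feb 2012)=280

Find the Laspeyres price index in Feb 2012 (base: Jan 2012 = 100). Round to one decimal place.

Laspeyres price index uses base-period quantities as weights.
ΣP(Feb 2012)·Q(Jan 2012) = 9.64×72 + 10.59×102 + 7.70×50 + 14.69×144 + 0.27×314 = 694.08 + 1080.18 + 385 + 2115.36 + 84.78 = 4359.4
ΣP(Jan 2012)·Q(Jan 2012) = 6.68×72 + 10.03×102 + 5.91×50 + 17.40×144 + 0.23×314 = 480.96 + 1023.06 + 295.5 + 2505.6 + 72.22 = 4377.34
Index = 4359.4 / 4377.34 × 100 = 99.5902

99.6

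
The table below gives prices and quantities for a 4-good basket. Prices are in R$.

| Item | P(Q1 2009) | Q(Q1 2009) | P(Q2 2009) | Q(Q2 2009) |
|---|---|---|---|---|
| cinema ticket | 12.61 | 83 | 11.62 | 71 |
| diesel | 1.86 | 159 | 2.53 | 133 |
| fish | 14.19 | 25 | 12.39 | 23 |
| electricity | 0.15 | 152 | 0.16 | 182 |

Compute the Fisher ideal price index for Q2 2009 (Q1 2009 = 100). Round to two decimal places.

98.75

Laspeyres component (base-period weights):
ΣP(Q2 2009)Q(Q1 2009) = 11.62×83 + 2.53×159 + 12.39×25 + 0.16×152 = 964.46 + 402.27 + 309.75 + 24.32 = 1700.8
ΣP(Q1 2009)Q(Q1 2009) = 12.61×83 + 1.86×159 + 14.19×25 + 0.15×152 = 1046.63 + 295.74 + 354.75 + 22.8 = 1719.92
L = 1700.8 / 1719.92 × 100 = 98.8883
Paasche component (current-period weights):
ΣP(Q2 2009)Q(Q2 2009) = 11.62×71 + 2.53×133 + 12.39×23 + 0.16×182 = 825.02 + 336.49 + 284.97 + 29.12 = 1475.6
ΣP(Q1 2009)Q(Q2 2009) = 12.61×71 + 1.86×133 + 14.19×23 + 0.15×182 = 895.31 + 247.38 + 326.37 + 27.3 = 1496.36
P = 1475.6 / 1496.36 × 100 = 98.6126
Fisher = √(L × P) = √(98.8883 × 98.6126) = 98.7504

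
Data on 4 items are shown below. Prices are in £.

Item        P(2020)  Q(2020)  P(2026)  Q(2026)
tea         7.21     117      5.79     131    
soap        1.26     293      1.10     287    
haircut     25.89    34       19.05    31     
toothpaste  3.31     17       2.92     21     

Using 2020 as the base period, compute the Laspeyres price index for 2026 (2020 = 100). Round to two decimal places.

Laspeyres price index uses base-period quantities as weights.
ΣP(2026)·Q(2020) = 5.79×117 + 1.10×293 + 19.05×34 + 2.92×17 = 677.43 + 322.3 + 647.7 + 49.64 = 1697.07
ΣP(2020)·Q(2020) = 7.21×117 + 1.26×293 + 25.89×34 + 3.31×17 = 843.57 + 369.18 + 880.26 + 56.27 = 2149.28
Index = 1697.07 / 2149.28 × 100 = 78.9599

78.96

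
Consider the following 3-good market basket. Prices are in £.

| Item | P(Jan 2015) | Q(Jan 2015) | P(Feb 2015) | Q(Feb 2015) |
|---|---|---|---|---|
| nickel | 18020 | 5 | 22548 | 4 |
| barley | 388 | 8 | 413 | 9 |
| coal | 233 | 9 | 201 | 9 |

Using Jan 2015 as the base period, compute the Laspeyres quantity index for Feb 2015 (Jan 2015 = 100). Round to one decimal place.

Laspeyres quantity index uses base-period prices as weights.
ΣP(Jan 2015)·Q(Feb 2015) = 18020×4 + 388×9 + 233×9 = 72080 + 3492 + 2097 = 77669
ΣP(Jan 2015)·Q(Jan 2015) = 18020×5 + 388×8 + 233×9 = 90100 + 3104 + 2097 = 95301
Index = 77669 / 95301 × 100 = 81.4986

81.5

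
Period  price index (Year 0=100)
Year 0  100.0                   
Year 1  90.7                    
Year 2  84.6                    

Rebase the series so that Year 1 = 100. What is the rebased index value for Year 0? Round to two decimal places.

Rebased(Year 0) = 100.0 / 90.7 × 100 = 110.2536

110.25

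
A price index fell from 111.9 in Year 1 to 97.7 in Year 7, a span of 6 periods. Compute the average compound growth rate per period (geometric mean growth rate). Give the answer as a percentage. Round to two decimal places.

Growth factor = (97.7/111.9)^(1/6) = (0.873101)^(1/6) = 0.977637
Growth rate = 0.977637 − 1 = -0.022363 = -2.2363%

-2.24%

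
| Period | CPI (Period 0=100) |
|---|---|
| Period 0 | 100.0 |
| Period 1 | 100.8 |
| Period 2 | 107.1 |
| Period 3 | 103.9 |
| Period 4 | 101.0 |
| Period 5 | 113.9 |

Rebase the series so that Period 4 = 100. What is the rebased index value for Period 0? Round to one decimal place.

Rebased(Period 0) = 100.0 / 101.0 × 100 = 99.0099

99.0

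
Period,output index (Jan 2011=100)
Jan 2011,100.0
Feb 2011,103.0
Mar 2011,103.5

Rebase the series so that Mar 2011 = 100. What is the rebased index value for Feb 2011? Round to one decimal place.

Rebased(Feb 2011) = 103.0 / 103.5 × 100 = 99.5169

99.5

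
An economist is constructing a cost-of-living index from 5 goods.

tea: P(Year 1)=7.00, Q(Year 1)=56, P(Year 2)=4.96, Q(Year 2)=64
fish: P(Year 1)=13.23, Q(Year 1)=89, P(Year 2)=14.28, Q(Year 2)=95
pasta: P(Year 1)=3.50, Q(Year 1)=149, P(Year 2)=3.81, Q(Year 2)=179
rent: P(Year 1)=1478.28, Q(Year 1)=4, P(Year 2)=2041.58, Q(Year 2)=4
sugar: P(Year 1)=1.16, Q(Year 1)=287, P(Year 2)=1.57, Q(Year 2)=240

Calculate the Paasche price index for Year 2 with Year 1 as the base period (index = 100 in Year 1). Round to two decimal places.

Paasche price index uses current-period quantities as weights.
ΣP(Year 2)·Q(Year 2) = 4.96×64 + 14.28×95 + 3.81×179 + 2041.58×4 + 1.57×240 = 317.44 + 1356.6 + 681.99 + 8166.32 + 376.8 = 10899.15
ΣP(Year 1)·Q(Year 2) = 7.00×64 + 13.23×95 + 3.50×179 + 1478.28×4 + 1.16×240 = 448 + 1256.85 + 626.5 + 5913.12 + 278.4 = 8522.87
Index = 10899.15 / 8522.87 × 100 = 127.8812

127.88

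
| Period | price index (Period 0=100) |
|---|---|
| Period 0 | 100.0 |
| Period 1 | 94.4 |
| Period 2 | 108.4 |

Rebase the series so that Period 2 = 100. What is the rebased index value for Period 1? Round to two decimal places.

Rebased(Period 1) = 94.4 / 108.4 × 100 = 87.0849

87.08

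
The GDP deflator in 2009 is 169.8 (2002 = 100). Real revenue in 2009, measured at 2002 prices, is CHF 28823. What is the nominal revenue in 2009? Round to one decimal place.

48941.5

Nominal = Real × (Index/100) = 28823 × (169.8/100)
        = 28823 × 1.698 = 48941.4540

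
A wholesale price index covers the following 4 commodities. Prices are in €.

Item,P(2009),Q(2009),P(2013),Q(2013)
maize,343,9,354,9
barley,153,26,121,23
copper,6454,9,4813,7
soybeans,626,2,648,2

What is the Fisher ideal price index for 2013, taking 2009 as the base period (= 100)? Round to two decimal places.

Laspeyres component (base-period weights):
ΣP(2013)Q(2009) = 354×9 + 121×26 + 4813×9 + 648×2 = 3186 + 3146 + 43317 + 1296 = 50945
ΣP(2009)Q(2009) = 343×9 + 153×26 + 6454×9 + 626×2 = 3087 + 3978 + 58086 + 1252 = 66403
L = 50945 / 66403 × 100 = 76.7209
Paasche component (current-period weights):
ΣP(2013)Q(2013) = 354×9 + 121×23 + 4813×7 + 648×2 = 3186 + 2783 + 33691 + 1296 = 40956
ΣP(2009)Q(2013) = 343×9 + 153×23 + 6454×7 + 626×2 = 3087 + 3519 + 45178 + 1252 = 53036
P = 40956 / 53036 × 100 = 77.2230
Fisher = √(L × P) = √(76.7209 × 77.2230) = 76.9716

76.97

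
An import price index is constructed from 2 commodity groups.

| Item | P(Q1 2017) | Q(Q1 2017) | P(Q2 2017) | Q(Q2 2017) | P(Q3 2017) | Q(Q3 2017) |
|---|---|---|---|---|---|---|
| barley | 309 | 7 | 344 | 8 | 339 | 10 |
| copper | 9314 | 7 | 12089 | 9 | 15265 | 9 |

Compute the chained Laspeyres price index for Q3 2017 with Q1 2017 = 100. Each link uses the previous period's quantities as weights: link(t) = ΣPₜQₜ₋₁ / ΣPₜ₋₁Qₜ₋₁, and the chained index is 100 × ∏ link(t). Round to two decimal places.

Link Q1 2017→Q2 2017:
ΣP(Q2 2017)Q(Q1 2017) = 344×7 + 12089×7 = 2408 + 84623 = 87031
ΣP(Q1 2017)Q(Q1 2017) = 309×7 + 9314×7 = 2163 + 65198 = 67361
link = 87031/67361 = 1.292009
Link Q2 2017→Q3 2017:
ΣP(Q3 2017)Q(Q2 2017) = 339×8 + 15265×9 = 2712 + 137385 = 140097
ΣP(Q2 2017)Q(Q2 2017) = 344×8 + 12089×9 = 2752 + 108801 = 111553
link = 140097/111553 = 1.255878
Chained index = 100 × 1.292009 × 1.255878 = 162.2606

162.26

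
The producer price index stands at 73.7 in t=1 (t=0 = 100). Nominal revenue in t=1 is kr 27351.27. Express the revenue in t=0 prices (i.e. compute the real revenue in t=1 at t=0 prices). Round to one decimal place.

Real = Nominal ÷ (Index/100) = 27351.27 ÷ (73.7/100)
     = 27351.27 ÷ 0.737 = 37111.6282

37111.6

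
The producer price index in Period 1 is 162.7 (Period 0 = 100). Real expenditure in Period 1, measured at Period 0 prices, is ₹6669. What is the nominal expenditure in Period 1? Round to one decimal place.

10850.5

Nominal = Real × (Index/100) = 6669 × (162.7/100)
        = 6669 × 1.627 = 10850.4630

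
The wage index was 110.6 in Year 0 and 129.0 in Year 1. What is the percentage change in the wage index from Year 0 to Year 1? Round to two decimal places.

Change = (129.0 − 110.6) / 110.6 × 100
       = 18.4 / 110.6 × 100 = 16.6365%

16.64%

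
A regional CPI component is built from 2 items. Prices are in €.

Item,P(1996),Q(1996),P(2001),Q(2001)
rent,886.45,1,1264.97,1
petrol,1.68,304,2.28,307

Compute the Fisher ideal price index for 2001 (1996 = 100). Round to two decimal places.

Laspeyres component (base-period weights):
ΣP(2001)Q(1996) = 1264.97×1 + 2.28×304 = 1264.97 + 693.12 = 1958.09
ΣP(1996)Q(1996) = 886.45×1 + 1.68×304 = 886.45 + 510.72 = 1397.17
L = 1958.09 / 1397.17 × 100 = 140.1469
Paasche component (current-period weights):
ΣP(2001)Q(2001) = 1264.97×1 + 2.28×307 = 1264.97 + 699.96 = 1964.93
ΣP(1996)Q(2001) = 886.45×1 + 1.68×307 = 886.45 + 515.76 = 1402.21
P = 1964.93 / 1402.21 × 100 = 140.1309
Fisher = √(L × P) = √(140.1469 × 140.1309) = 140.1389

140.14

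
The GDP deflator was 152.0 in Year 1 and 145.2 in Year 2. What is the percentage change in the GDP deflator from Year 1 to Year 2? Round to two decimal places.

Change = (145.2 − 152.0) / 152.0 × 100
       = -6.8 / 152.0 × 100 = -4.4737%

-4.47%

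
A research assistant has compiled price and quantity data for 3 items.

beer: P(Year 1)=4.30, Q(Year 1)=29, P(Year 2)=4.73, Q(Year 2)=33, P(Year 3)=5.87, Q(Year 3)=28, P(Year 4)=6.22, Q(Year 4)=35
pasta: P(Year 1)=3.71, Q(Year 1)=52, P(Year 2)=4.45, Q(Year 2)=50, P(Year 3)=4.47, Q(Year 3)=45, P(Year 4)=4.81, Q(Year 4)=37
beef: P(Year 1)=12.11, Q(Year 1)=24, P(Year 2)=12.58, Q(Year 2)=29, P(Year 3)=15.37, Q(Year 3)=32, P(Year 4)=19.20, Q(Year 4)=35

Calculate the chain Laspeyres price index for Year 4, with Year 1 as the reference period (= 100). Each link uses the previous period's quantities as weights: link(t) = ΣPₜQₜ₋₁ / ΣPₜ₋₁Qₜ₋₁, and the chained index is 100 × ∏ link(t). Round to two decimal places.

Link Year 1→Year 2:
ΣP(Year 2)Q(Year 1) = 4.73×29 + 4.45×52 + 12.58×24 = 137.17 + 231.4 + 301.92 = 670.49
ΣP(Year 1)Q(Year 1) = 4.30×29 + 3.71×52 + 12.11×24 = 124.7 + 192.92 + 290.64 = 608.26
link = 670.49/608.26 = 1.102308
Link Year 2→Year 3:
ΣP(Year 3)Q(Year 2) = 5.87×33 + 4.47×50 + 15.37×29 = 193.71 + 223.5 + 445.73 = 862.94
ΣP(Year 2)Q(Year 2) = 4.73×33 + 4.45×50 + 12.58×29 = 156.09 + 222.5 + 364.82 = 743.41
link = 862.94/743.41 = 1.160786
Link Year 3→Year 4:
ΣP(Year 4)Q(Year 3) = 6.22×28 + 4.81×45 + 19.20×32 = 174.16 + 216.45 + 614.4 = 1005.01
ΣP(Year 3)Q(Year 3) = 5.87×28 + 4.47×45 + 15.37×32 = 164.36 + 201.15 + 491.84 = 857.35
link = 1005.01/857.35 = 1.172228
Chained index = 100 × 1.102308 × 1.160786 × 1.172228 = 149.9918

149.99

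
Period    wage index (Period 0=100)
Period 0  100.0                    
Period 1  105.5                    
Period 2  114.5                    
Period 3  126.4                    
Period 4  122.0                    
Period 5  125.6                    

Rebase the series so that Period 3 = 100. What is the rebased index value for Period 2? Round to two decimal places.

Rebased(Period 2) = 114.5 / 126.4 × 100 = 90.5854

90.59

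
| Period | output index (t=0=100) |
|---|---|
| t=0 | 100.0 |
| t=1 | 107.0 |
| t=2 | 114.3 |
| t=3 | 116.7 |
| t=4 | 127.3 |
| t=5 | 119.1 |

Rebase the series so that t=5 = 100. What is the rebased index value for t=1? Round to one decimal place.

89.8

Rebased(t=1) = 107.0 / 119.1 × 100 = 89.8405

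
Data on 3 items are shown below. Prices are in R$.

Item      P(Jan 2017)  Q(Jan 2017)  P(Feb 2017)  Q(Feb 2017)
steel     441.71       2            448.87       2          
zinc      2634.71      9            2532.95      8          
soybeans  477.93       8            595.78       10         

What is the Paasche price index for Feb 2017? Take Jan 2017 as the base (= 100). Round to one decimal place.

101.4

Paasche price index uses current-period quantities as weights.
ΣP(Feb 2017)·Q(Feb 2017) = 448.87×2 + 2532.95×8 + 595.78×10 = 897.74 + 20263.6 + 5957.8 = 27119.14
ΣP(Jan 2017)·Q(Feb 2017) = 441.71×2 + 2634.71×8 + 477.93×10 = 883.42 + 21077.68 + 4779.3 = 26740.4
Index = 27119.14 / 26740.4 × 100 = 101.4164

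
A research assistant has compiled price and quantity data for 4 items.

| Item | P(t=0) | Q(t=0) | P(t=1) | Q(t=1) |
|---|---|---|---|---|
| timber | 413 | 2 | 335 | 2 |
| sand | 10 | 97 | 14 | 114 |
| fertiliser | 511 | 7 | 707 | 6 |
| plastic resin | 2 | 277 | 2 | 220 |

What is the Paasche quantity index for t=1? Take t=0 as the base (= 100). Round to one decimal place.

Paasche quantity index uses current-period prices as weights.
ΣP(t=1)·Q(t=1) = 335×2 + 14×114 + 707×6 + 2×220 = 670 + 1596 + 4242 + 440 = 6948
ΣP(t=1)·Q(t=0) = 335×2 + 14×97 + 707×7 + 2×277 = 670 + 1358 + 4949 + 554 = 7531
Index = 6948 / 7531 × 100 = 92.2587

92.3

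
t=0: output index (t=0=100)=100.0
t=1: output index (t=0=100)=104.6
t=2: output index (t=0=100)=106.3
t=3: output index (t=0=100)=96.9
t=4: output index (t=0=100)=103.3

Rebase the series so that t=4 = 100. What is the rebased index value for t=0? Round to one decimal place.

Rebased(t=0) = 100.0 / 103.3 × 100 = 96.8054

96.8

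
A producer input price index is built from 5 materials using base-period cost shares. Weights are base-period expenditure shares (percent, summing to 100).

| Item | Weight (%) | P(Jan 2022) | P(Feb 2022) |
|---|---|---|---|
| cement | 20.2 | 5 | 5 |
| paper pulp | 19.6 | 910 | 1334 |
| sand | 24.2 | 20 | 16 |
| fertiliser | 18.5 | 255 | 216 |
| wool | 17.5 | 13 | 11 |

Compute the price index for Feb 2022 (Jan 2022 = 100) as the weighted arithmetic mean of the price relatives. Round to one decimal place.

cement: 20.2 × (5/5) = 20.2 × 1.000000 = 20.2000
paper pulp: 19.6 × (1334/910) = 19.6 × 1.465934 = 28.7323
sand: 24.2 × (16/20) = 24.2 × 0.800000 = 19.3600
fertiliser: 18.5 × (216/255) = 18.5 × 0.847059 = 15.6706
wool: 17.5 × (11/13) = 17.5 × 0.846154 = 14.8077
Index = Σ wᵢ·(p₁ᵢ/p₀ᵢ) = 20.2000 + 28.7323 + 19.3600 + 15.6706 + 14.8077 = 98.7706

98.8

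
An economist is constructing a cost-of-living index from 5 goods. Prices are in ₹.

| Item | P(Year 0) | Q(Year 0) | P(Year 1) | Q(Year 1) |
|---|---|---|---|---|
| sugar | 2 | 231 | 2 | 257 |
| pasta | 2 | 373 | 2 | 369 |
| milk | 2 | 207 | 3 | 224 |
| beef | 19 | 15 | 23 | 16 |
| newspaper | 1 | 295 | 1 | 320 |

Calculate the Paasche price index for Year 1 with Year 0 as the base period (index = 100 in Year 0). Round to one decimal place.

Paasche price index uses current-period quantities as weights.
ΣP(Year 1)·Q(Year 1) = 2×257 + 2×369 + 3×224 + 23×16 + 1×320 = 514 + 738 + 672 + 368 + 320 = 2612
ΣP(Year 0)·Q(Year 1) = 2×257 + 2×369 + 2×224 + 19×16 + 1×320 = 514 + 738 + 448 + 304 + 320 = 2324
Index = 2612 / 2324 × 100 = 112.3924

112.4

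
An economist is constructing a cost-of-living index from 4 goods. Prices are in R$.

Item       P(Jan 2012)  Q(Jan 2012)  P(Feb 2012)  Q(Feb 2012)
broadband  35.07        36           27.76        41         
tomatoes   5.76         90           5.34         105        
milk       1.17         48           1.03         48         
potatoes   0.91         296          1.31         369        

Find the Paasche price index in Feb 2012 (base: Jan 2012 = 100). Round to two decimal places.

Paasche price index uses current-period quantities as weights.
ΣP(Feb 2012)·Q(Feb 2012) = 27.76×41 + 5.34×105 + 1.03×48 + 1.31×369 = 1138.16 + 560.7 + 49.44 + 483.39 = 2231.69
ΣP(Jan 2012)·Q(Feb 2012) = 35.07×41 + 5.76×105 + 1.17×48 + 0.91×369 = 1437.87 + 604.8 + 56.16 + 335.79 = 2434.62
Index = 2231.69 / 2434.62 × 100 = 91.6648

91.66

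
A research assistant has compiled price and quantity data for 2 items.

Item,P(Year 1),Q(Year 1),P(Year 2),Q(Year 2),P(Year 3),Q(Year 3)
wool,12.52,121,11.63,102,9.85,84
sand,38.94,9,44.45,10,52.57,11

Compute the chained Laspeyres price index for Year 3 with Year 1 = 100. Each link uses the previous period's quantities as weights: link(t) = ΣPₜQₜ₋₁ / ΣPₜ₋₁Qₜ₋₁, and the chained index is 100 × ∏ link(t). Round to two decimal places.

90.92

Link Year 1→Year 2:
ΣP(Year 2)Q(Year 1) = 11.63×121 + 44.45×9 = 1407.23 + 400.05 = 1807.28
ΣP(Year 1)Q(Year 1) = 12.52×121 + 38.94×9 = 1514.92 + 350.46 = 1865.38
link = 1807.28/1865.38 = 0.968854
Link Year 2→Year 3:
ΣP(Year 3)Q(Year 2) = 9.85×102 + 52.57×10 = 1004.7 + 525.7 = 1530.4
ΣP(Year 2)Q(Year 2) = 11.63×102 + 44.45×10 = 1186.26 + 444.5 = 1630.76
link = 1530.4/1630.76 = 0.938458
Chained index = 100 × 0.968854 × 0.938458 = 90.9228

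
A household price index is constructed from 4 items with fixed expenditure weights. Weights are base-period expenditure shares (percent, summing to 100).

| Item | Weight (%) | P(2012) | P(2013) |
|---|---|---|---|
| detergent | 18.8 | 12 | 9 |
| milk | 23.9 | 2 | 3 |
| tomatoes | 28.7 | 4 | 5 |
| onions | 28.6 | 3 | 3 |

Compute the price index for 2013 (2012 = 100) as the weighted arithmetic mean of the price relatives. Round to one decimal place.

114.4

detergent: 18.8 × (9/12) = 18.8 × 0.750000 = 14.1000
milk: 23.9 × (3/2) = 23.9 × 1.500000 = 35.8500
tomatoes: 28.7 × (5/4) = 28.7 × 1.250000 = 35.8750
onions: 28.6 × (3/3) = 28.6 × 1.000000 = 28.6000
Index = Σ wᵢ·(p₁ᵢ/p₀ᵢ) = 14.1000 + 35.8500 + 35.8750 + 28.6000 = 114.4250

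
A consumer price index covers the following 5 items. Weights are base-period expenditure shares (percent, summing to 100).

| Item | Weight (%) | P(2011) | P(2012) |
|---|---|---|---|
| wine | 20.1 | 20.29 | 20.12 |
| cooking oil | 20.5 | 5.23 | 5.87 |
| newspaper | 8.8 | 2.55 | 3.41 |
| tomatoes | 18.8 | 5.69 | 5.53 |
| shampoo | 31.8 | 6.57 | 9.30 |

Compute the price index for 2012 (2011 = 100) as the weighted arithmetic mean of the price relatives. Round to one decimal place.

wine: 20.1 × (20.12/20.29) = 20.1 × 0.991621 = 19.9316
cooking oil: 20.5 × (5.87/5.23) = 20.5 × 1.122371 = 23.0086
newspaper: 8.8 × (3.41/2.55) = 8.8 × 1.337255 = 11.7678
tomatoes: 18.8 × (5.53/5.69) = 18.8 × 0.971880 = 18.2714
shampoo: 31.8 × (9.30/6.57) = 31.8 × 1.415525 = 45.0137
Index = Σ wᵢ·(p₁ᵢ/p₀ᵢ) = 19.9316 + 23.0086 + 11.7678 + 18.2714 + 45.0137 = 117.9931

118.0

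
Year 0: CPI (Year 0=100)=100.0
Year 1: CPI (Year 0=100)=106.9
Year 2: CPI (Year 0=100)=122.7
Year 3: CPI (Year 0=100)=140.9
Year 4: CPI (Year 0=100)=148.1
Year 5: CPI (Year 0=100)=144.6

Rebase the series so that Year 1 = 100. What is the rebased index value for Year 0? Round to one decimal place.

93.5

Rebased(Year 0) = 100.0 / 106.9 × 100 = 93.5454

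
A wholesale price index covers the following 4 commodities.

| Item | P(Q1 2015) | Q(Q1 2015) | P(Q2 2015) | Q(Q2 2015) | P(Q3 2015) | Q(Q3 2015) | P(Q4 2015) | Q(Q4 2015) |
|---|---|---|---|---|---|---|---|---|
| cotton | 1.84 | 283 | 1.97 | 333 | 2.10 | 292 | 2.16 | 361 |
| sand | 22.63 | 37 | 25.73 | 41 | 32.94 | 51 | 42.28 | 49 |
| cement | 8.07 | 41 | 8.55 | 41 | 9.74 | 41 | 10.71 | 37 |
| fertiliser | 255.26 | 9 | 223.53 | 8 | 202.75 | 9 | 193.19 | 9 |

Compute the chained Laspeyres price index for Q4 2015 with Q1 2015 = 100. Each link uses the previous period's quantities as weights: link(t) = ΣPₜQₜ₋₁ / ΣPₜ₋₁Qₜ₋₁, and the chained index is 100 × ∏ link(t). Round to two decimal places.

112.90

Link Q1 2015→Q2 2015:
ΣP(Q2 2015)Q(Q1 2015) = 1.97×283 + 25.73×37 + 8.55×41 + 223.53×9 = 557.51 + 952.01 + 350.55 + 2011.77 = 3871.84
ΣP(Q1 2015)Q(Q1 2015) = 1.84×283 + 22.63×37 + 8.07×41 + 255.26×9 = 520.72 + 837.31 + 330.87 + 2297.34 = 3986.24
link = 3871.84/3986.24 = 0.971301
Link Q2 2015→Q3 2015:
ΣP(Q3 2015)Q(Q2 2015) = 2.10×333 + 32.94×41 + 9.74×41 + 202.75×8 = 699.3 + 1350.54 + 399.34 + 1622 = 4071.18
ΣP(Q2 2015)Q(Q2 2015) = 1.97×333 + 25.73×41 + 8.55×41 + 223.53×8 = 656.01 + 1054.93 + 350.55 + 1788.24 = 3849.73
link = 4071.18/3849.73 = 1.057524
Link Q3 2015→Q4 2015:
ΣP(Q4 2015)Q(Q3 2015) = 2.16×292 + 42.28×51 + 10.71×41 + 193.19×9 = 630.72 + 2156.28 + 439.11 + 1738.71 = 4964.82
ΣP(Q3 2015)Q(Q3 2015) = 2.10×292 + 32.94×51 + 9.74×41 + 202.75×9 = 613.2 + 1679.94 + 399.34 + 1824.75 = 4517.23
link = 4964.82/4517.23 = 1.099085
Chained index = 100 × 0.971301 × 1.057524 × 1.099085 = 112.8952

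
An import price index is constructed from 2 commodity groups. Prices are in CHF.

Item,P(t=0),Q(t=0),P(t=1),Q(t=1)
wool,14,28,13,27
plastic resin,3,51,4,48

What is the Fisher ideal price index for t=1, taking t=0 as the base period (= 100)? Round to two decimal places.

Laspeyres component (base-period weights):
ΣP(t=1)Q(t=0) = 13×28 + 4×51 = 364 + 204 = 568
ΣP(t=0)Q(t=0) = 14×28 + 3×51 = 392 + 153 = 545
L = 568 / 545 × 100 = 104.2202
Paasche component (current-period weights):
ΣP(t=1)Q(t=1) = 13×27 + 4×48 = 351 + 192 = 543
ΣP(t=0)Q(t=1) = 14×27 + 3×48 = 378 + 144 = 522
P = 543 / 522 × 100 = 104.0230
Fisher = √(L × P) = √(104.2202 × 104.0230) = 104.1215

104.12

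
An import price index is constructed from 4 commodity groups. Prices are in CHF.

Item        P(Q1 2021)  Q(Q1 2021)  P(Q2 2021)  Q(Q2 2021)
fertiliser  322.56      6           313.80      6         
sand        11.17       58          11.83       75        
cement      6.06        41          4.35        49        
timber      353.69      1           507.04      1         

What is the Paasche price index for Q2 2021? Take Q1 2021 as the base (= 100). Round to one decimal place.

101.9

Paasche price index uses current-period quantities as weights.
ΣP(Q2 2021)·Q(Q2 2021) = 313.80×6 + 11.83×75 + 4.35×49 + 507.04×1 = 1882.8 + 887.25 + 213.15 + 507.04 = 3490.24
ΣP(Q1 2021)·Q(Q2 2021) = 322.56×6 + 11.17×75 + 6.06×49 + 353.69×1 = 1935.36 + 837.75 + 296.94 + 353.69 = 3423.74
Index = 3490.24 / 3423.74 × 100 = 101.9423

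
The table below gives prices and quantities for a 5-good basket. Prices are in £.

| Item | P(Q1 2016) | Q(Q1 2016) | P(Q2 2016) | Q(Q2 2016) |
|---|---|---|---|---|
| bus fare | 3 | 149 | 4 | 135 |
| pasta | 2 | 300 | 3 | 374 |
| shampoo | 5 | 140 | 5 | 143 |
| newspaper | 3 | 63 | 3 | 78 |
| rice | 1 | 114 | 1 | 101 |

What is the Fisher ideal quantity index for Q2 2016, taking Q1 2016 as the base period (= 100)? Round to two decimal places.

Laspeyres component (base-period weights):
ΣP(Q1 2016)Q(Q2 2016) = 3×135 + 2×374 + 5×143 + 3×78 + 1×101 = 405 + 748 + 715 + 234 + 101 = 2203
ΣP(Q1 2016)Q(Q1 2016) = 3×149 + 2×300 + 5×140 + 3×63 + 1×114 = 447 + 600 + 700 + 189 + 114 = 2050
L = 2203 / 2050 × 100 = 107.4634
Paasche component (current-period weights):
ΣP(Q2 2016)Q(Q2 2016) = 4×135 + 3×374 + 5×143 + 3×78 + 1×101 = 540 + 1122 + 715 + 234 + 101 = 2712
ΣP(Q2 2016)Q(Q1 2016) = 4×149 + 3×300 + 5×140 + 3×63 + 1×114 = 596 + 900 + 700 + 189 + 114 = 2499
P = 2712 / 2499 × 100 = 108.5234
Fisher = √(L × P) = √(107.4634 × 108.5234) = 107.9921

107.99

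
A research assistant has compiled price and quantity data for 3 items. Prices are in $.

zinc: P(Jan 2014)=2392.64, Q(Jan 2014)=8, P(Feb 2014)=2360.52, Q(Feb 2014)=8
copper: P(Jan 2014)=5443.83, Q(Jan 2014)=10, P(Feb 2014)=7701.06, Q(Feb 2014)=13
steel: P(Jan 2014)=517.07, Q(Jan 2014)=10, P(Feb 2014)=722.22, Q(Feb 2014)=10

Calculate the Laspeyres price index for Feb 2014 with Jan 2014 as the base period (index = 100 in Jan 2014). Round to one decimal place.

Laspeyres price index uses base-period quantities as weights.
ΣP(Feb 2014)·Q(Jan 2014) = 2360.52×8 + 7701.06×10 + 722.22×10 = 18884.16 + 77010.6 + 7222.2 = 103116.96
ΣP(Jan 2014)·Q(Jan 2014) = 2392.64×8 + 5443.83×10 + 517.07×10 = 19141.12 + 54438.3 + 5170.7 = 78750.12
Index = 103116.96 / 78750.12 × 100 = 130.9420

130.9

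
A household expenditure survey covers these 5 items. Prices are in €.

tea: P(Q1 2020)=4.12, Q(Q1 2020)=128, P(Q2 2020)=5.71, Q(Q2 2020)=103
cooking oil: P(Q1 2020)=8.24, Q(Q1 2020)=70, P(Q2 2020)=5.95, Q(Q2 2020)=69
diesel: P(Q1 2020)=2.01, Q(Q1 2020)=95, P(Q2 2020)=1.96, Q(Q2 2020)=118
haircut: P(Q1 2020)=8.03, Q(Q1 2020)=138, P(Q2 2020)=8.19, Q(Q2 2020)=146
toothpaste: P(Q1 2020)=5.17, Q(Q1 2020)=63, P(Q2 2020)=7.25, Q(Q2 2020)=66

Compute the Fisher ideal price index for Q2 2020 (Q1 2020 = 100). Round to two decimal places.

Laspeyres component (base-period weights):
ΣP(Q2 2020)Q(Q1 2020) = 5.71×128 + 5.95×70 + 1.96×95 + 8.19×138 + 7.25×63 = 730.88 + 416.5 + 186.2 + 1130.22 + 456.75 = 2920.55
ΣP(Q1 2020)Q(Q1 2020) = 4.12×128 + 8.24×70 + 2.01×95 + 8.03×138 + 5.17×63 = 527.36 + 576.8 + 190.95 + 1108.14 + 325.71 = 2728.96
L = 2920.55 / 2728.96 × 100 = 107.0206
Paasche component (current-period weights):
ΣP(Q2 2020)Q(Q2 2020) = 5.71×103 + 5.95×69 + 1.96×118 + 8.19×146 + 7.25×66 = 588.13 + 410.55 + 231.28 + 1195.74 + 478.5 = 2904.2
ΣP(Q1 2020)Q(Q2 2020) = 4.12×103 + 8.24×69 + 2.01×118 + 8.03×146 + 5.17×66 = 424.36 + 568.56 + 237.18 + 1172.38 + 341.22 = 2743.7
P = 2904.2 / 2743.7 × 100 = 105.8498
Fisher = √(L × P) = √(107.0206 × 105.8498) = 106.4336

106.43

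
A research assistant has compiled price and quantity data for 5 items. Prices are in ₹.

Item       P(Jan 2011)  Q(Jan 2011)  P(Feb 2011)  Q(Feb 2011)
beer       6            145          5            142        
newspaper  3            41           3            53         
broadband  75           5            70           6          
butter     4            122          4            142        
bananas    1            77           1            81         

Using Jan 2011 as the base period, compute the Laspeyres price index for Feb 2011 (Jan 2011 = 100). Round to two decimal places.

Laspeyres price index uses base-period quantities as weights.
ΣP(Feb 2011)·Q(Jan 2011) = 5×145 + 3×41 + 70×5 + 4×122 + 1×77 = 725 + 123 + 350 + 488 + 77 = 1763
ΣP(Jan 2011)·Q(Jan 2011) = 6×145 + 3×41 + 75×5 + 4×122 + 1×77 = 870 + 123 + 375 + 488 + 77 = 1933
Index = 1763 / 1933 × 100 = 91.2054

91.21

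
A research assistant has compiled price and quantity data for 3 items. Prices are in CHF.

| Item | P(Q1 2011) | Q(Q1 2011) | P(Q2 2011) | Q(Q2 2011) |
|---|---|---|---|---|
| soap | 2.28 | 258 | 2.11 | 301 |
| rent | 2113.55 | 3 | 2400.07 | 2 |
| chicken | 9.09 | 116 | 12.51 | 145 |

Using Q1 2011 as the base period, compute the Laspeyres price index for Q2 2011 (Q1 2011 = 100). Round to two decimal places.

115.19

Laspeyres price index uses base-period quantities as weights.
ΣP(Q2 2011)·Q(Q1 2011) = 2.11×258 + 2400.07×3 + 12.51×116 = 544.38 + 7200.21 + 1451.16 = 9195.75
ΣP(Q1 2011)·Q(Q1 2011) = 2.28×258 + 2113.55×3 + 9.09×116 = 588.24 + 6340.65 + 1054.44 = 7983.33
Index = 9195.75 / 7983.33 × 100 = 115.1869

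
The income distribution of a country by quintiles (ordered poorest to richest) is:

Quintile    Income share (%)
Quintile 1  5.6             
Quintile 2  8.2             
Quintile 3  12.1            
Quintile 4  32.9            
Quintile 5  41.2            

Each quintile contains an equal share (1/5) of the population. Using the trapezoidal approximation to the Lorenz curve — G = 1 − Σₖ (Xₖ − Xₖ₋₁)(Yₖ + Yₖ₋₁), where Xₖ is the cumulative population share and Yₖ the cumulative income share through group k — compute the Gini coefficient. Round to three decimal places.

Cumulative income shares Yₖ: 0.0560, 0.1380, 0.2590, 0.5880, 1.0000
Σ (Xₖ−Xₖ₋₁)(Yₖ+Yₖ₋₁) = (1/5)(0.0560+0.0000) + (1/5)(0.1380+0.0560) + (1/5)(0.2590+0.1380) + (1/5)(0.5880+0.2590) + (1/5)(1.0000+0.5880)
  = 0.0112 + 0.0388 + 0.0794 + 0.1694 + 0.3176 = 0.6164
G = 1 − 0.6164 = 0.3836

0.384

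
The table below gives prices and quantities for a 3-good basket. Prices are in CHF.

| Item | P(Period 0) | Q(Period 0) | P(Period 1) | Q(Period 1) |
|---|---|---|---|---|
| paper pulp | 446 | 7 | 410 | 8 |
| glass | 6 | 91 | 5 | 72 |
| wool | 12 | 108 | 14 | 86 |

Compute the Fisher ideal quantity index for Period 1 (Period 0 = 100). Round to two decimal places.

100.76

Laspeyres component (base-period weights):
ΣP(Period 0)Q(Period 1) = 446×8 + 6×72 + 12×86 = 3568 + 432 + 1032 = 5032
ΣP(Period 0)Q(Period 0) = 446×7 + 6×91 + 12×108 = 3122 + 546 + 1296 = 4964
L = 5032 / 4964 × 100 = 101.3699
Paasche component (current-period weights):
ΣP(Period 1)Q(Period 1) = 410×8 + 5×72 + 14×86 = 3280 + 360 + 1204 = 4844
ΣP(Period 1)Q(Period 0) = 410×7 + 5×91 + 14×108 = 2870 + 455 + 1512 = 4837
P = 4844 / 4837 × 100 = 100.1447
Fisher = √(L × P) = √(101.3699 × 100.1447) = 100.7554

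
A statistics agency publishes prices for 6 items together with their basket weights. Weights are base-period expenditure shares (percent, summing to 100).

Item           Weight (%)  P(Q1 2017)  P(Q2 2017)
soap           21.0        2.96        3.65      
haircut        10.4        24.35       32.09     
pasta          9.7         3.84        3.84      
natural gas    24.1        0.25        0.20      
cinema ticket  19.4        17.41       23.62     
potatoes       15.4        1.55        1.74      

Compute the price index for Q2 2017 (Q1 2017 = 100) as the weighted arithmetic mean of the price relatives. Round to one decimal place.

112.2

soap: 21.0 × (3.65/2.96) = 21.0 × 1.233108 = 25.8953
haircut: 10.4 × (32.09/24.35) = 10.4 × 1.317864 = 13.7058
pasta: 9.7 × (3.84/3.84) = 9.7 × 1.000000 = 9.7000
natural gas: 24.1 × (0.20/0.25) = 24.1 × 0.800000 = 19.2800
cinema ticket: 19.4 × (23.62/17.41) = 19.4 × 1.356692 = 26.3198
potatoes: 15.4 × (1.74/1.55) = 15.4 × 1.122581 = 17.2877
Index = Σ wᵢ·(p₁ᵢ/p₀ᵢ) = 25.8953 + 13.7058 + 9.7000 + 19.2800 + 26.3198 + 17.2877 = 112.1886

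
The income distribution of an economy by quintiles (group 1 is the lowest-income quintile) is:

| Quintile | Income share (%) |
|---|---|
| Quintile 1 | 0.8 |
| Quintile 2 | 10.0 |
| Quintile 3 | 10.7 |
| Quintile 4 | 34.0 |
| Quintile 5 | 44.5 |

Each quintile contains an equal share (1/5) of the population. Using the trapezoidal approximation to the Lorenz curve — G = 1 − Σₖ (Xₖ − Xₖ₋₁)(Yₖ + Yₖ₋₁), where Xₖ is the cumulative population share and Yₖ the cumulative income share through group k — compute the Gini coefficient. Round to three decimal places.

0.446

Cumulative income shares Yₖ: 0.0080, 0.1080, 0.2150, 0.5550, 1.0000
Σ (Xₖ−Xₖ₋₁)(Yₖ+Yₖ₋₁) = (1/5)(0.0080+0.0000) + (1/5)(0.1080+0.0080) + (1/5)(0.2150+0.1080) + (1/5)(0.5550+0.2150) + (1/5)(1.0000+0.5550)
  = 0.0016 + 0.0232 + 0.0646 + 0.1540 + 0.3110 = 0.5544
G = 1 − 0.5544 = 0.4456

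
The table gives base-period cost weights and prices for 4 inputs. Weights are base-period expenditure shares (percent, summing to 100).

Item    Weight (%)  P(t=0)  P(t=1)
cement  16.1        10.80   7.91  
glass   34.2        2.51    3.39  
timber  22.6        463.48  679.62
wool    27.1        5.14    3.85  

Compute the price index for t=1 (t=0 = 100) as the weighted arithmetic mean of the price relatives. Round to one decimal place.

cement: 16.1 × (7.91/10.80) = 16.1 × 0.732407 = 11.7918
glass: 34.2 × (3.39/2.51) = 34.2 × 1.350598 = 46.1904
timber: 22.6 × (679.62/463.48) = 22.6 × 1.466342 = 33.1393
wool: 27.1 × (3.85/5.14) = 27.1 × 0.749027 = 20.2986
Index = Σ wᵢ·(p₁ᵢ/p₀ᵢ) = 11.7918 + 46.1904 + 33.1393 + 20.2986 = 111.4202

111.4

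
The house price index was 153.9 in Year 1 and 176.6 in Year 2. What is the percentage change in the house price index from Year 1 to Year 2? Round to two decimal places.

Change = (176.6 − 153.9) / 153.9 × 100
       = 22.7 / 153.9 × 100 = 14.7498%

14.75%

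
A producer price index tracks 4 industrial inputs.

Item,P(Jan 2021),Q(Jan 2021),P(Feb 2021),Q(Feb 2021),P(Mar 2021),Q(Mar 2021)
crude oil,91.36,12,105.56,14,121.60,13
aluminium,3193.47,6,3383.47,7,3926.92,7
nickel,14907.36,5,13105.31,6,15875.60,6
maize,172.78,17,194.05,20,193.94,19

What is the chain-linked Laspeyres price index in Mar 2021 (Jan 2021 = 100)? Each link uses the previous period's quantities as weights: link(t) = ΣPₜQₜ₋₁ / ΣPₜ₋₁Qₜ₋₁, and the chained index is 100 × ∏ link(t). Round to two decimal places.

Link Jan 2021→Feb 2021:
ΣP(Feb 2021)Q(Jan 2021) = 105.56×12 + 3383.47×6 + 13105.31×5 + 194.05×17 = 1266.72 + 20300.82 + 65526.55 + 3298.85 = 90392.94
ΣP(Jan 2021)Q(Jan 2021) = 91.36×12 + 3193.47×6 + 14907.36×5 + 172.78×17 = 1096.32 + 19160.82 + 74536.8 + 2937.26 = 97731.2
link = 90392.94/97731.2 = 0.924914
Link Feb 2021→Mar 2021:
ΣP(Mar 2021)Q(Feb 2021) = 121.60×14 + 3926.92×7 + 15875.60×6 + 193.94×20 = 1702.4 + 27488.44 + 95253.6 + 3878.8 = 128323.24
ΣP(Feb 2021)Q(Feb 2021) = 105.56×14 + 3383.47×7 + 13105.31×6 + 194.05×20 = 1477.84 + 23684.29 + 78631.86 + 3881 = 107674.99
link = 128323.24/107674.99 = 1.191765
Chained index = 100 × 0.924914 × 1.191765 = 110.2280

110.23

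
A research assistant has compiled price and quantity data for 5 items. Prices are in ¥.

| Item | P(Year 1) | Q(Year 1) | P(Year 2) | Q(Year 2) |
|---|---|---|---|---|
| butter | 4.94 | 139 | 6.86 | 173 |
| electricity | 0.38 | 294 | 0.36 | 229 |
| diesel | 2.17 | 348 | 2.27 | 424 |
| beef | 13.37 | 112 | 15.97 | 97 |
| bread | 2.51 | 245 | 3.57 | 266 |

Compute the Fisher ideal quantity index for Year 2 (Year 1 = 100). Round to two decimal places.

Laspeyres component (base-period weights):
ΣP(Year 1)Q(Year 2) = 4.94×173 + 0.38×229 + 2.17×424 + 13.37×97 + 2.51×266 = 854.62 + 87.02 + 920.08 + 1296.89 + 667.66 = 3826.27
ΣP(Year 1)Q(Year 1) = 4.94×139 + 0.38×294 + 2.17×348 + 13.37×112 + 2.51×245 = 686.66 + 111.72 + 755.16 + 1497.44 + 614.95 = 3665.93
L = 3826.27 / 3665.93 × 100 = 104.3738
Paasche component (current-period weights):
ΣP(Year 2)Q(Year 2) = 6.86×173 + 0.36×229 + 2.27×424 + 15.97×97 + 3.57×266 = 1186.78 + 82.44 + 962.48 + 1549.09 + 949.62 = 4730.41
ΣP(Year 2)Q(Year 1) = 6.86×139 + 0.36×294 + 2.27×348 + 15.97×112 + 3.57×245 = 953.54 + 105.84 + 789.96 + 1788.64 + 874.65 = 4512.63
P = 4730.41 / 4512.63 × 100 = 104.8260
Fisher = √(L × P) = √(104.3738 × 104.8260) = 104.5997

104.60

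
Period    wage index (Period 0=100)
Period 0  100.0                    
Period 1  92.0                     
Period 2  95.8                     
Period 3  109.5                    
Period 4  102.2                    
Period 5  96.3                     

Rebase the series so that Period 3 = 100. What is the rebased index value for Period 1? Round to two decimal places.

84.02

Rebased(Period 1) = 92.0 / 109.5 × 100 = 84.0183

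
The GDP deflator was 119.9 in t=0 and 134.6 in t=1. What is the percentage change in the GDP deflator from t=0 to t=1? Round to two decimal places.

12.26%

Change = (134.6 − 119.9) / 119.9 × 100
       = 14.7 / 119.9 × 100 = 12.2602%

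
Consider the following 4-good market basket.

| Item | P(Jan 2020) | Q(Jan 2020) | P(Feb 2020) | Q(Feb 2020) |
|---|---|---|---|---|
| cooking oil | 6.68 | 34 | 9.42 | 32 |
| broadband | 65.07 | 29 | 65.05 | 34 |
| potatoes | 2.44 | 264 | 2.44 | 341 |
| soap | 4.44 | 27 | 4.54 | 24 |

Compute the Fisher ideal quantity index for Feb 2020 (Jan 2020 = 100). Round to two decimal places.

Laspeyres component (base-period weights):
ΣP(Jan 2020)Q(Feb 2020) = 6.68×32 + 65.07×34 + 2.44×341 + 4.44×24 = 213.76 + 2212.38 + 832.04 + 106.56 = 3364.74
ΣP(Jan 2020)Q(Jan 2020) = 6.68×34 + 65.07×29 + 2.44×264 + 4.44×27 = 227.12 + 1887.03 + 644.16 + 119.88 = 2878.19
L = 3364.74 / 2878.19 × 100 = 116.9047
Paasche component (current-period weights):
ΣP(Feb 2020)Q(Feb 2020) = 9.42×32 + 65.05×34 + 2.44×341 + 4.54×24 = 301.44 + 2211.7 + 832.04 + 108.96 = 3454.14
ΣP(Feb 2020)Q(Jan 2020) = 9.42×34 + 65.05×29 + 2.44×264 + 4.54×27 = 320.28 + 1886.45 + 644.16 + 122.58 = 2973.47
P = 3454.14 / 2973.47 × 100 = 116.1653
Fisher = √(L × P) = √(116.9047 × 116.1653) = 116.5344

116.53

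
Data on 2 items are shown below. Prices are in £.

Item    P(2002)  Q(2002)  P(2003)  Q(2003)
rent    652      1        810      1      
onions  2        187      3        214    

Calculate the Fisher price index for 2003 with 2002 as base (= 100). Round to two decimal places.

Laspeyres component (base-period weights):
ΣP(2003)Q(2002) = 810×1 + 3×187 = 810 + 561 = 1371
ΣP(2002)Q(2002) = 652×1 + 2×187 = 652 + 374 = 1026
L = 1371 / 1026 × 100 = 133.6257
Paasche component (current-period weights):
ΣP(2003)Q(2003) = 810×1 + 3×214 = 810 + 642 = 1452
ΣP(2002)Q(2003) = 652×1 + 2×214 = 652 + 428 = 1080
P = 1452 / 1080 × 100 = 134.4444
Fisher = √(L × P) = √(133.6257 × 134.4444) = 134.0345

134.03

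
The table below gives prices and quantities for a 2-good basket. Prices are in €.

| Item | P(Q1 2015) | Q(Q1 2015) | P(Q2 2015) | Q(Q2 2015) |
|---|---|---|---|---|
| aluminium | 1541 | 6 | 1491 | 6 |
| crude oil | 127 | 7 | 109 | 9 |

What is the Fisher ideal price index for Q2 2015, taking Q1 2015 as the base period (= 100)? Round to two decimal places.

95.67

Laspeyres component (base-period weights):
ΣP(Q2 2015)Q(Q1 2015) = 1491×6 + 109×7 = 8946 + 763 = 9709
ΣP(Q1 2015)Q(Q1 2015) = 1541×6 + 127×7 = 9246 + 889 = 10135
L = 9709 / 10135 × 100 = 95.7967
Paasche component (current-period weights):
ΣP(Q2 2015)Q(Q2 2015) = 1491×6 + 109×9 = 8946 + 981 = 9927
ΣP(Q1 2015)Q(Q2 2015) = 1541×6 + 127×9 = 9246 + 1143 = 10389
P = 9927 / 10389 × 100 = 95.5530
Fisher = √(L × P) = √(95.7967 × 95.5530) = 95.6748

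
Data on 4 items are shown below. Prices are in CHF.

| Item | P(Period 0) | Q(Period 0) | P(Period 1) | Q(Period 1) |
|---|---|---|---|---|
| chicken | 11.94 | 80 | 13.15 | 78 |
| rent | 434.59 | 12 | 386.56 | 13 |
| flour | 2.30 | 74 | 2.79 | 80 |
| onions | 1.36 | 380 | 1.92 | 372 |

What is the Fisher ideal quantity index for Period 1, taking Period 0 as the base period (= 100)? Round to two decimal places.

Laspeyres component (base-period weights):
ΣP(Period 0)Q(Period 1) = 11.94×78 + 434.59×13 + 2.30×80 + 1.36×372 = 931.32 + 5649.67 + 184 + 505.92 = 7270.91
ΣP(Period 0)Q(Period 0) = 11.94×80 + 434.59×12 + 2.30×74 + 1.36×380 = 955.2 + 5215.08 + 170.2 + 516.8 = 6857.28
L = 7270.91 / 6857.28 × 100 = 106.0320
Paasche component (current-period weights):
ΣP(Period 1)Q(Period 1) = 13.15×78 + 386.56×13 + 2.79×80 + 1.92×372 = 1025.7 + 5025.28 + 223.2 + 714.24 = 6988.42
ΣP(Period 1)Q(Period 0) = 13.15×80 + 386.56×12 + 2.79×74 + 1.92×380 = 1052 + 4638.72 + 206.46 + 729.6 = 6626.78
P = 6988.42 / 6626.78 × 100 = 105.4573
Fisher = √(L × P) = √(106.0320 × 105.4573) = 105.7442

105.74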